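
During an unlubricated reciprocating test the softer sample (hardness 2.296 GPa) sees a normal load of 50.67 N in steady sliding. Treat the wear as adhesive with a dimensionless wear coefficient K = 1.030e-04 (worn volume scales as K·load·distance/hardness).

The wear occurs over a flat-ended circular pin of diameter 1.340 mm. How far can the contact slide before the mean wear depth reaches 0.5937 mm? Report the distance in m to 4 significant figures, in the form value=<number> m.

value=368.3 m

All arithmetic runs at full float precision; displayed values are rounded. Rounded once at the end, at 4 significant digits.
Hardness H = 2.296 GPa = 2.296e+09 Pa.
Pin diameter d = 1.340 mm = 0.001340 m. Contact area A = π·d²/4 = π·(0.001340 m)²/4 = 1.410e-06 m².
Depth limit h_lim = 0.5937 mm = 5.937e-04 m.
As SI base values: W = 50.67 N, H = 2.296e+09 Pa, K = 1.030e-04.
Allowed volume V_lim = h_lim·A = 5.937e-04 · 1.410e-06 = 8.373e-10 m³.
Life L = V_lim·H/(K·W) = 8.373e-10 · 2.296e+09 / (1.030e-04 · 50.67) = 368.3 m.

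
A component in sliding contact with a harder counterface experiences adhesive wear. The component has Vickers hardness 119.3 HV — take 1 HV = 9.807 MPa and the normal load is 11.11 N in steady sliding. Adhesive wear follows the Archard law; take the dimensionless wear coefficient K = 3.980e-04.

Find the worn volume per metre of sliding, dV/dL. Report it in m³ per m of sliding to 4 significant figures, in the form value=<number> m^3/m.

value=3.779e-12 m^3/m

Intermediate values are shown rounded — all working math maintains exact precision, and rounded once at the end to four significant digits.
Hardness H = 119.3 HV × 9.807 MPa/HV = 1170 MPa = 1.170e+09 Pa.
As SI base values: W = 11.11 N, H = 1.170e+09 Pa, K = 3.980e-04.
Sliding wear rate dV/dL = K·W/H — distance-free: 3.980e-04 · 11.11 / 1.170e+09 = 3.779e-12 m³/m.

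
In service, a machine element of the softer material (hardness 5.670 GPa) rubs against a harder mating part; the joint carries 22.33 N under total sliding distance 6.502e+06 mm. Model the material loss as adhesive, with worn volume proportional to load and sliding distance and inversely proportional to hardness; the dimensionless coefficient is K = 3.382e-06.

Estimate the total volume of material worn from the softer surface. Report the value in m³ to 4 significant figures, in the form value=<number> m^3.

The algebra maintains full precision. Quoted intermediates are rounded. Rounded once at the end, at four significant figures.
Distance covered L = 6.502e+06 mm = 6502 m.
Hardness H = 5.670 GPa = 5.670e+09 Pa.
Restated in SI base units: W = 22.33 N, H = 5.670e+09 Pa, K = 3.382e-06.
Apply Archard: V = K·W·L/H = 3.382e-06 · 22.33 · 6502 / 5.670e+09 = 8.660e-11 m³.

value=8.660e-11 m^3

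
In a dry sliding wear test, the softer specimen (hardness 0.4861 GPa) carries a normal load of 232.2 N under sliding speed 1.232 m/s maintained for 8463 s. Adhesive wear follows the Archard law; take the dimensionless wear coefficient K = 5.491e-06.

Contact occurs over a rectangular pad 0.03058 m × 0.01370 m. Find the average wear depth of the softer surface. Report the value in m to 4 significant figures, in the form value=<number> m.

The computation maintains full precision. The intermediates are displayed rounded; a lone final rounding: four significant digits.
Convert: Distance covered L = v·t = 1.232 m/s × 8463 s = 1.043e+04 m.
Convert: Hardness H = 0.4861 GPa = 4.861e+08 Pa.
Convert: Contact area A = 0.03058 m × 0.01370 m = 4.189e-04 m².
Collected in SI base units: W = 232.2 N, H = 4.861e+08 Pa, K = 5.491e-06.
Worn volume V = K·W·L/H = 5.491e-06 · 232.2 · 1.043e+04 / 4.861e+08 = 2.735e-08 m³.
Wear depth h = V/A = 2.735e-08 / 4.189e-04 = 6.528e-05 m.

value=6.528e-05 m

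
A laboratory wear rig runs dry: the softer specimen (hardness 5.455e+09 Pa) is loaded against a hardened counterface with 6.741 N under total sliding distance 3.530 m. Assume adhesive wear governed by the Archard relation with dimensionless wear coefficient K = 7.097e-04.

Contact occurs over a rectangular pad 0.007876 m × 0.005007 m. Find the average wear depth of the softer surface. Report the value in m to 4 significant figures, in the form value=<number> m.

value=7.850e-08 m

The algebra runs at full float precision. Intermediates are shown rounded; rounded once at the end: 4 significant figures.
Convert: Contact area A = 0.007876 m × 0.005007 m = 3.944e-05 m².
Collected in SI base units: W = 6.741 N, H = 5.455e+09 Pa, K = 7.097e-04.
Apply Archard: V = K·W·L/H = 7.097e-04 · 6.741 · 3.530 / 5.455e+09 = 3.096e-12 m³.
Average depth h = V/A = 3.096e-12 / 3.944e-05 = 7.850e-08 m.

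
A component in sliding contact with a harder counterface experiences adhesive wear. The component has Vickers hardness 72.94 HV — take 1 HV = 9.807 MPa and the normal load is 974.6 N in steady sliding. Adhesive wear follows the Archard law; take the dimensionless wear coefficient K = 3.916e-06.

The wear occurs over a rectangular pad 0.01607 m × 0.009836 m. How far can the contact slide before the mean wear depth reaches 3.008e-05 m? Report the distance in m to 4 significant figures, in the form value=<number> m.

value=891.1 m

Intermediate values are printed rounded. The algebra holds full float precision; rounded once at the end: 4 significant figures.
Convert: Hardness H = 72.94 HV × 9.807 MPa/HV = 715.3 MPa = 7.153e+08 Pa.
Convert: Contact area A = 0.01607 m × 0.009836 m = 1.581e-04 m².
Working in SI base units: W = 974.6 N, H = 7.153e+08 Pa, K = 3.916e-06.
Wearable volume V_lim = h_lim·A = 3.008e-05 · 1.581e-04 = 4.755e-09 m³.
Inverting, life L = V_lim·H/(K·W) = 4.755e-09 · 7.153e+08 / (3.916e-06 · 974.6) = 891.1 m.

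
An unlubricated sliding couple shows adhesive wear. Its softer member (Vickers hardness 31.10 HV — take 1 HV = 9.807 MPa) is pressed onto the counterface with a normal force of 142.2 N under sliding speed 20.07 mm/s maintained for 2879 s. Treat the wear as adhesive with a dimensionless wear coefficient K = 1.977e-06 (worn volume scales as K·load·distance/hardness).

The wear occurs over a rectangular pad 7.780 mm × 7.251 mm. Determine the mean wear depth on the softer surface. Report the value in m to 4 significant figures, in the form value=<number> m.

Intermediates are shown rounded. Each operation holds full precision; rounded just once: 4 significant digits.
Sliding speed v = 20.07 mm/s = 0.02007 m/s. Path length L = v·t = 0.02007 m/s × 2879 s = 57.78 m.
Hardness H = 31.10 HV × 9.807 MPa/HV = 305.0 MPa = 3.050e+08 Pa.
Pad sides 7.780 mm × 7.251 mm = 0.007780 m × 0.007251 m. Contact area A = 0.007780 m × 0.007251 m = 5.641e-05 m².
As SI base values: W = 142.2 N, H = 3.050e+08 Pa, K = 1.977e-06.
Worn volume V = K·W·L/H = 1.977e-06 · 142.2 · 57.78 / 3.050e+08 = 5.326e-11 m³.
Depth of wear h = V/A = 5.326e-11 / 5.641e-05 = 9.441e-07 m.

value=9.441e-07 m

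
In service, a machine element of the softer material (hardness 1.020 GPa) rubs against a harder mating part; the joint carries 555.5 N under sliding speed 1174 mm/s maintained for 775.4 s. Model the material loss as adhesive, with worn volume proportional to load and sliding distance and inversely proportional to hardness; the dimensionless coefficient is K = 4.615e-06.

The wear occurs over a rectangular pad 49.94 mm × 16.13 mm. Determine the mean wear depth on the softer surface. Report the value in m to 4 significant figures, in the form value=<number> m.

Each operation holds exact precision. Intermediates are displayed rounded. Rounded just once to four significant digits.
Convert: Sliding speed v = 1174 mm/s = 1.174 m/s. Total distance L = v·t = 1.174 m/s × 775.4 s = 910.3 m.
Convert: Hardness H = 1.020 GPa = 1.020e+09 Pa.
Convert: Pad sides 49.94 mm × 16.13 mm = 0.04994 m × 0.01613 m. Contact area A = 0.04994 m × 0.01613 m = 8.055e-04 m².
In SI base units: W = 555.5 N, H = 1.020e+09 Pa, K = 4.615e-06.
Apply Archard: V = K·W·L/H = 4.615e-06 · 555.5 · 910.3 / 1.020e+09 = 2.288e-09 m³.
Mean depth h = V/A = 2.288e-09 / 8.055e-04 = 2.840e-06 m.

value=2.840e-06 m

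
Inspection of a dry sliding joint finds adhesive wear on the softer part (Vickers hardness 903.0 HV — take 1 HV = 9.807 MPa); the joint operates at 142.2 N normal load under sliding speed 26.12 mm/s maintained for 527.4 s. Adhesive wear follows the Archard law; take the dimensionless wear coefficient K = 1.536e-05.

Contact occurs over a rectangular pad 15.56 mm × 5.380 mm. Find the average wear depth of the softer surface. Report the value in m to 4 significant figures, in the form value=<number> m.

value=4.059e-08 m

Each operation runs at full float precision. Intermediates are shown rounded — rounded just once to four significant digits.
Convert: Sliding speed v = 26.12 mm/s = 0.02612 m/s. Distance covered L = v·t = 0.02612 m/s × 527.4 s = 13.78 m.
Convert: Hardness H = 903.0 HV × 9.807 MPa/HV = 8856 MPa = 8.856e+09 Pa.
Convert: Pad sides 15.56 mm × 5.380 mm = 0.01556 m × 0.005380 m. Contact area A = 0.01556 m × 0.005380 m = 8.371e-05 m².
In SI base units: W = 142.2 N, H = 8.856e+09 Pa, K = 1.536e-05.
Archard relation: V = K·W·L/H = 1.536e-05 · 142.2 · 13.78 / 8.856e+09 = 3.398e-12 m³.
Mean wear depth h = V/A = 3.398e-12 / 8.371e-05 = 4.059e-08 m.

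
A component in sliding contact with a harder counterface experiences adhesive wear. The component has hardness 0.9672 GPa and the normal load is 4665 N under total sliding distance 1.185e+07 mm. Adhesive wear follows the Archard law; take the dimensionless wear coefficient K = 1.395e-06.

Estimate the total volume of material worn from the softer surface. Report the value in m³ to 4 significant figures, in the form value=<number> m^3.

All working math runs at full precision. Intermediate values are printed rounded — rounded once at the end: 4 significant digits.
Convert: Total distance L = 1.185e+07 mm = 1.185e+04 m.
Convert: Hardness H = 0.9672 GPa = 9.672e+08 Pa.
Collected in SI base units: W = 4665 N, H = 9.672e+08 Pa, K = 1.395e-06.
Wear volume V = K·W·L/H = 1.395e-06 · 4665 · 1.185e+04 / 9.672e+08 = 7.973e-08 m³.

value=7.973e-08 m^3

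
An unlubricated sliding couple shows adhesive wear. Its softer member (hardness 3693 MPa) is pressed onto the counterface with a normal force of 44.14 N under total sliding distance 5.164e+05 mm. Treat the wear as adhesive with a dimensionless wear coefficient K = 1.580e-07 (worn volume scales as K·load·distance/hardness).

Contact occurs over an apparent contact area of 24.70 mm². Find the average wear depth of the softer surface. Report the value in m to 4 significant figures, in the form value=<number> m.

The intermediates appear rounded, and all arithmetic runs at full precision, and one last rounding, at four significant figures.
Convert: Total distance L = 5.164e+05 mm = 516.4 m.
Convert: Hardness H = 3693 MPa = 3.693e+09 Pa.
Convert: Contact area A = 24.70 mm² = 2.470e-05 m².
As SI base values: W = 44.14 N, H = 3.693e+09 Pa, K = 1.580e-07.
The Archard volume V = K·W·L/H = 1.580e-07 · 44.14 · 516.4 / 3.693e+09 = 9.752e-13 m³.
Depth of wear h = V/A = 9.752e-13 / 2.470e-05 = 3.948e-08 m.

value=3.948e-08 m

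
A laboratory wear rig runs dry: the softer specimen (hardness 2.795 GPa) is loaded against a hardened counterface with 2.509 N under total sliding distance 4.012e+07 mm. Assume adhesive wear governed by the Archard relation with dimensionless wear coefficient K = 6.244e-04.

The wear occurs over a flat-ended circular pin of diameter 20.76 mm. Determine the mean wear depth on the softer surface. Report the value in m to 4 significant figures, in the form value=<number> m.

Each operation maintains full float precision — intermediates appear rounded — one last rounding, at four significant digits.
The distance L = 4.012e+07 mm = 4.012e+04 m.
Hardness H = 2.795 GPa = 2.795e+09 Pa.
Pin diameter d = 20.76 mm = 0.02076 m. Contact area A = π·d²/4 = π·(0.02076 m)²/4 = 3.385e-04 m².
In SI base units: W = 2.509 N, H = 2.795e+09 Pa, K = 6.244e-04.
Wear volume V = K·W·L/H = 6.244e-04 · 2.509 · 4.012e+04 / 2.795e+09 = 2.249e-08 m³.
Wear depth h = V/A = 2.249e-08 / 3.385e-04 = 6.644e-05 m.

value=6.644e-05 m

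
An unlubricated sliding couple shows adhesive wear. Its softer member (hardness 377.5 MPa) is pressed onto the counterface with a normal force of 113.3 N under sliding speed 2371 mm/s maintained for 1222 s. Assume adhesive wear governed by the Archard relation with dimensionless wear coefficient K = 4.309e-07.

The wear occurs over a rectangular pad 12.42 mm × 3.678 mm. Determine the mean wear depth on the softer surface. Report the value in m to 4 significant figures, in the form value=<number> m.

Each operation holds exact precision, and intermediates are printed rounded; rounded just once to four significant digits.
Sliding speed v = 2371 mm/s = 2.371 m/s. Sliding distance L = v·t = 2.371 m/s × 1222 s = 2897 m.
Hardness H = 377.5 MPa = 3.775e+08 Pa.
Pad sides 12.42 mm × 3.678 mm = 0.01242 m × 0.003678 m. Contact area A = 0.01242 m × 0.003678 m = 4.568e-05 m².
As SI base values: W = 113.3 N, H = 3.775e+08 Pa, K = 4.309e-07.
Apply Archard: V = K·W·L/H = 4.309e-07 · 113.3 · 2897 / 3.775e+08 = 3.747e-10 m³.
Wear depth h = V/A = 3.747e-10 / 4.568e-05 = 8.203e-06 m.

value=8.203e-06 m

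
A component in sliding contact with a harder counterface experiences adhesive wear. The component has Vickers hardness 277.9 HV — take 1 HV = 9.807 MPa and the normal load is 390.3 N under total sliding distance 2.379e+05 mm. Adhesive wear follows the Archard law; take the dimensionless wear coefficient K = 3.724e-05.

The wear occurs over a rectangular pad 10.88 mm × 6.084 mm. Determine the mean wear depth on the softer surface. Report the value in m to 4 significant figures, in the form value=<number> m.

value=1.917e-05 m

Every step holds exact precision. Intermediates are printed rounded; rounded once at the end to four significant digits.
Sliding distance L = 2.379e+05 mm = 237.9 m.
Hardness H = 277.9 HV × 9.807 MPa/HV = 2725 MPa = 2.725e+09 Pa.
Pad sides 10.88 mm × 6.084 mm = 0.01088 m × 0.006084 m. Contact area A = 0.01088 m × 0.006084 m = 6.619e-05 m².
As SI base values: W = 390.3 N, H = 2.725e+09 Pa, K = 3.724e-05.
Worn volume V = K·W·L/H = 3.724e-05 · 390.3 · 237.9 / 2.725e+09 = 1.269e-09 m³.
Mean wear depth h = V/A = 1.269e-09 / 6.619e-05 = 1.917e-05 m.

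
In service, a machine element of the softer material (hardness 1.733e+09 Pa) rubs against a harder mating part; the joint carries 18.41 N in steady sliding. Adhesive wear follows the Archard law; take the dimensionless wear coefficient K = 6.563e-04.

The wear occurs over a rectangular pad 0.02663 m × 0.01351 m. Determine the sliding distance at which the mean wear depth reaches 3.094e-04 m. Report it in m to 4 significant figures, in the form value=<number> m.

The intermediates appear rounded; all working math keeps full float precision; a lone final rounding, at 4 significant figures.
Contact area A = 0.02663 m × 0.01351 m = 3.598e-04 m².
In SI base units: W = 18.41 N, H = 1.733e+09 Pa, K = 6.563e-04.
Limit volume V_lim = h_lim·A = 3.094e-04 · 3.598e-04 = 1.113e-07 m³.
Life L = V_lim·H/(K·W) = 1.113e-07 · 1.733e+09 / (6.563e-04 · 18.41) = 1.597e+04 m.

value=1.597e+04 m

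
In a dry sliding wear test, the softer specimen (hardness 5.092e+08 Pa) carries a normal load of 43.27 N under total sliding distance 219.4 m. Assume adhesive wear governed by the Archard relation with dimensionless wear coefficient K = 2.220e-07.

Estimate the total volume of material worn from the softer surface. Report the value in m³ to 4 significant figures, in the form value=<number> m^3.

value=4.139e-12 m^3

The algebra holds exact precision. The intermediates appear rounded. Rounded once at the end: four significant figures.
In SI base units: W = 43.27 N, H = 5.092e+08 Pa, K = 2.220e-07.
Archard relation: V = K·W·L/H = 2.220e-07 · 43.27 · 219.4 / 5.092e+08 = 4.139e-12 m³.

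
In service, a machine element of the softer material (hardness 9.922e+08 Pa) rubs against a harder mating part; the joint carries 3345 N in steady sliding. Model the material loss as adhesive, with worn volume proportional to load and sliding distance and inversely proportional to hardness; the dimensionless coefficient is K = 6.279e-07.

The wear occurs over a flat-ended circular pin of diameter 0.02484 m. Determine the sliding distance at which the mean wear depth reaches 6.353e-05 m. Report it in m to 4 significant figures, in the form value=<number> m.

value=1.454e+04 m

All working math keeps full precision. Intermediates appear rounded; one final rounding: four significant digits.
Contact area A = π·d²/4 = π·(0.02484 m)²/4 = 4.846e-04 m².
As SI base values: W = 3345 N, H = 9.922e+08 Pa, K = 6.279e-07.
Wearable volume V_lim = h_lim·A = 6.353e-05 · 4.846e-04 = 3.079e-08 m³.
Life L = V_lim·H/(K·W) = 3.079e-08 · 9.922e+08 / (6.279e-07 · 3345) = 1.454e+04 m.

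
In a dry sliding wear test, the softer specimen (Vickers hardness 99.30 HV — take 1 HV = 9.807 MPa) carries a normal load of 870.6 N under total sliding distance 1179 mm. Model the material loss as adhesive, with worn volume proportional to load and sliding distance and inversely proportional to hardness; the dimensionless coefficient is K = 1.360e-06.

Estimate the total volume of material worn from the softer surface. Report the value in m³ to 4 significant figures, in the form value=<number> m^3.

value=1.433e-12 m^3

The algebra keeps full float precision, and intermediate values appear rounded, and rounded once at the end: four significant digits.
Convert: Distance L = 1179 mm = 1.179 m.
Convert: Hardness H = 99.30 HV × 9.807 MPa/HV = 973.8 MPa = 9.738e+08 Pa.
As SI base values: W = 870.6 N, H = 9.738e+08 Pa, K = 1.360e-06.
Worn volume V = K·W·L/H = 1.360e-06 · 870.6 · 1.179 / 9.738e+08 = 1.433e-12 m³.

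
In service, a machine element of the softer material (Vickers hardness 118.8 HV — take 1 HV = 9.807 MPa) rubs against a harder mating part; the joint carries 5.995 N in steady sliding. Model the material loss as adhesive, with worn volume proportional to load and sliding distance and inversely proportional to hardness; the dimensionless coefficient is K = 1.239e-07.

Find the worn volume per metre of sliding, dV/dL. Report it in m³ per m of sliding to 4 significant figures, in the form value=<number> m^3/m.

Intermediate values are printed rounded; the algebra keeps full float precision; a lone final rounding: four significant digits.
Hardness H = 118.8 HV × 9.807 MPa/HV = 1165 MPa = 1.165e+09 Pa.
SI base units throughout: W = 5.995 N, H = 1.165e+09 Pa, K = 1.239e-07.
Wear rate dV/dL = K·W/H — distance-free: 1.239e-07 · 5.995 / 1.165e+09 = 6.375e-16 m³/m.

value=6.375e-16 m^3/m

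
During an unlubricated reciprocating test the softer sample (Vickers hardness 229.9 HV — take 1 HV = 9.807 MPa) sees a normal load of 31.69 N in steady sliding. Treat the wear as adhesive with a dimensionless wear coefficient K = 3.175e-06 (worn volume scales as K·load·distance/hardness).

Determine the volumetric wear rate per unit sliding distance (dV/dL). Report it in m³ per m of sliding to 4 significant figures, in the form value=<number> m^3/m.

value=4.463e-14 m^3/m

Quoted intermediates are rounded; all arithmetic runs at full float precision — a lone final rounding, at four significant figures.
Convert: Hardness H = 229.9 HV × 9.807 MPa/HV = 2255 MPa = 2.255e+09 Pa.
As SI base values: W = 31.69 N, H = 2.255e+09 Pa, K = 3.175e-06.
Rate of wear dV/dL = K·W/H (no L dependence): 3.175e-06 · 31.69 / 2.255e+09 = 4.463e-14 m³/m.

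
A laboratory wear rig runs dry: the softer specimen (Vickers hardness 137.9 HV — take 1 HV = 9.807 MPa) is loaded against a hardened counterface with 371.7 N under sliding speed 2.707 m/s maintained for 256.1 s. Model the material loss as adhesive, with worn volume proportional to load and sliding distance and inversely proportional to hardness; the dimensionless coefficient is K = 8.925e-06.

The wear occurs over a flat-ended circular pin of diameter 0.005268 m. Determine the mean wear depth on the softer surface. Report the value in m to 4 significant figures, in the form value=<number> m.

Intermediate values are shown rounded, and all arithmetic carries exact precision — rounded just once, at four significant digits.
Convert: The distance L = v·t = 2.707 m/s × 256.1 s = 693.3 m.
Convert: Hardness H = 137.9 HV × 9.807 MPa/HV = 1352 MPa = 1.352e+09 Pa.
Convert: Contact area A = π·d²/4 = π·(0.005268 m)²/4 = 2.180e-05 m².
In SI base units, W = 371.7 N, H = 1.352e+09 Pa, K = 8.925e-06.
Volume removed: V = K·W·L/H = 8.925e-06 · 371.7 · 693.3 / 1.352e+09 = 1.701e-09 m³.
Mean wear depth h = V/A = 1.701e-09 / 2.180e-05 = 7.802e-05 m.

value=7.802e-05 m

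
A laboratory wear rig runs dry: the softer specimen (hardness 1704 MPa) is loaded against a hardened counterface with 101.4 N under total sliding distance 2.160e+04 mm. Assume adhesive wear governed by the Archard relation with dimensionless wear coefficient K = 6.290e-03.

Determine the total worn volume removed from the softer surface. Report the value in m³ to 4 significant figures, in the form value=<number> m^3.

value=8.085e-09 m^3

Quoted intermediates are rounded. The computation keeps full precision. Rounded once at the end to 4 significant figures.
The distance L = 2.160e+04 mm = 21.60 m.
Hardness H = 1704 MPa = 1.704e+09 Pa.
Collected in SI base units: W = 101.4 N, H = 1.704e+09 Pa, K = 6.290e-03.
Volume removed: V = K·W·L/H = 6.290e-03 · 101.4 · 21.60 / 1.704e+09 = 8.085e-09 m³.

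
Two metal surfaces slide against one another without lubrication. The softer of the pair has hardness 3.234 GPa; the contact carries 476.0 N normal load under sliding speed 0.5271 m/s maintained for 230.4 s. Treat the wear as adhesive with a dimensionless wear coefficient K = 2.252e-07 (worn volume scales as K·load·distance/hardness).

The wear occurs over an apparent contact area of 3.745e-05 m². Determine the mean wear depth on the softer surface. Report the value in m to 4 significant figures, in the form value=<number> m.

value=1.075e-07 m

All arithmetic holds full precision, and the intermediates are printed rounded. Rounded just once: four significant digits.
Convert: Sliding distance L = v·t = 0.5271 m/s × 230.4 s = 121.4 m.
Convert: Hardness H = 3.234 GPa = 3.234e+09 Pa.
As SI base values: W = 476.0 N, H = 3.234e+09 Pa, K = 2.252e-07.
The Archard volume V = K·W·L/H = 2.252e-07 · 476.0 · 121.4 / 3.234e+09 = 4.025e-12 m³.
Mean wear depth h = V/A = 4.025e-12 / 3.745e-05 = 1.075e-07 m.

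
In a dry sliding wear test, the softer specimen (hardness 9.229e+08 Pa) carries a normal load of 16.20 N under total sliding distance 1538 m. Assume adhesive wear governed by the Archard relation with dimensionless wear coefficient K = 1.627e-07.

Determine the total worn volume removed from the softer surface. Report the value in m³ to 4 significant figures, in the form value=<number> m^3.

Every step keeps exact precision — intermediates are shown rounded, and one final rounding, at four significant digits.
As SI base values: W = 16.20 N, H = 9.229e+08 Pa, K = 1.627e-07.
Archard relation: V = K·W·L/H = 1.627e-07 · 16.20 · 1538 / 9.229e+08 = 4.392e-12 m³.

value=4.392e-12 m^3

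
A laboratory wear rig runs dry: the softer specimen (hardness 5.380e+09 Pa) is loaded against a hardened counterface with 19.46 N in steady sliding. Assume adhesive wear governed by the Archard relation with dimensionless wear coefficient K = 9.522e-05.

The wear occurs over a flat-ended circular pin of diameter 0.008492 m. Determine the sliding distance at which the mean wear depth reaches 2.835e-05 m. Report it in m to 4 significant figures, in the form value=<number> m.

value=4662 m

The intermediates are displayed rounded — all working math carries exact precision; one final rounding to 4 significant digits.
Contact area A = π·d²/4 = π·(0.008492 m)²/4 = 5.664e-05 m².
Collected in SI base units: W = 19.46 N, H = 5.380e+09 Pa, K = 9.522e-05.
At the depth limit, V_lim = h_lim·A = 2.835e-05 · 5.664e-05 = 1.606e-09 m³.
Life L = V_lim·H/(K·W) = 1.606e-09 · 5.380e+09 / (9.522e-05 · 19.46) = 4662 m.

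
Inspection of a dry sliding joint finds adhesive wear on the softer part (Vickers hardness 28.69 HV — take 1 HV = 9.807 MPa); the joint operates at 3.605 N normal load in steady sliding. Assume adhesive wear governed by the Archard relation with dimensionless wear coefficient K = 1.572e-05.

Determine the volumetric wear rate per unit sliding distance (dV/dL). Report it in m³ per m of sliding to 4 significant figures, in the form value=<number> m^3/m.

value=2.014e-13 m^3/m

Quoted intermediates are rounded. All working math holds full float precision; rounded just once to 4 significant digits.
Hardness H = 28.69 HV × 9.807 MPa/HV = 281.4 MPa = 2.814e+08 Pa.
Expressed in SI base units: W = 3.605 N, H = 2.814e+08 Pa, K = 1.572e-05.
Rate of wear dV/dL = K·W/H, per unit distance: 1.572e-05 · 3.605 / 2.814e+08 = 2.014e-13 m³/m.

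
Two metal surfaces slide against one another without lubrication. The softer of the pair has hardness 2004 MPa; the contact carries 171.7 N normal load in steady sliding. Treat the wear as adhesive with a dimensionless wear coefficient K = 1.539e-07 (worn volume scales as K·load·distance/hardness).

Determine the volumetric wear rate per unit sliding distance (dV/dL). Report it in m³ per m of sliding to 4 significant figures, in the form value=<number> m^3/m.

value=1.319e-14 m^3/m

The computation runs at exact precision. The intermediates are displayed rounded, and one last rounding: 4 significant figures.
Convert: Hardness H = 2004 MPa = 2.004e+09 Pa.
In SI base units: W = 171.7 N, H = 2.004e+09 Pa, K = 1.539e-07.
Rate of wear dV/dL = K·W/H, per unit distance: 1.539e-07 · 171.7 / 2.004e+09 = 1.319e-14 m³/m.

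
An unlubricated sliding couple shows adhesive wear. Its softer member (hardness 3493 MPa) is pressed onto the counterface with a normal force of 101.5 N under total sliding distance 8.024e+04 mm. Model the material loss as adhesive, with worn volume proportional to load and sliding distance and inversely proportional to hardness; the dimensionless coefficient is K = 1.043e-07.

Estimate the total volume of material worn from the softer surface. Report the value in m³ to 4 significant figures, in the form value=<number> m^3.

value=2.432e-13 m^3

The computation runs at full float precision, and intermediate values appear rounded — one last rounding to four significant digits.
Convert: Total distance L = 8.024e+04 mm = 80.24 m.
Convert: Hardness H = 3493 MPa = 3.493e+09 Pa.
Restated in SI base units: W = 101.5 N, H = 3.493e+09 Pa, K = 1.043e-07.
Archard volume V = K·W·L/H = 1.043e-07 · 101.5 · 80.24 / 3.493e+09 = 2.432e-13 m³.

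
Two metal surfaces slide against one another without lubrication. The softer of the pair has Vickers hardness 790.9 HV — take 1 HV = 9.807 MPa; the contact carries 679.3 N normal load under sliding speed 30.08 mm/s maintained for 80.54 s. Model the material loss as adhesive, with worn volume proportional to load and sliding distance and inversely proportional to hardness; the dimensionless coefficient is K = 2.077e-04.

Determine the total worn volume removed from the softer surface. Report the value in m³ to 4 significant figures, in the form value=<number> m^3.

value=4.407e-11 m^3

Displayed values are rounded. Each operation runs at exact precision. Rounded just once: four significant figures.
Convert: Sliding speed v = 30.08 mm/s = 0.03008 m/s. The distance L = v·t = 0.03008 m/s × 80.54 s = 2.423 m.
Convert: Hardness H = 790.9 HV × 9.807 MPa/HV = 7756 MPa = 7.756e+09 Pa.
Restated in SI base units: W = 679.3 N, H = 7.756e+09 Pa, K = 2.077e-04.
Volume removed: V = K·W·L/H = 2.077e-04 · 679.3 · 2.423 / 7.756e+09 = 4.407e-11 m³.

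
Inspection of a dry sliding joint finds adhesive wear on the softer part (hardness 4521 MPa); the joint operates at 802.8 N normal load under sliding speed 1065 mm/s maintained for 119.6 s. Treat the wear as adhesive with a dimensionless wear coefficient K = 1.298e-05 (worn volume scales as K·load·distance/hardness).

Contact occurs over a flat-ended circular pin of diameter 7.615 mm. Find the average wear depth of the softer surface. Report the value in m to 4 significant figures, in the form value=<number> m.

The algebra runs at full precision. Printed values are rounded; rounded once at the end: four significant digits.
Convert: Sliding speed v = 1065 mm/s = 1.065 m/s. Distance L = v·t = 1.065 m/s × 119.6 s = 127.4 m.
Convert: Hardness H = 4521 MPa = 4.521e+09 Pa.
Convert: Pin diameter d = 7.615 mm = 0.007615 m. Contact area A = π·d²/4 = π·(0.007615 m)²/4 = 4.554e-05 m².
As SI base values: W = 802.8 N, H = 4.521e+09 Pa, K = 1.298e-05.
Worn volume V = K·W·L/H = 1.298e-05 · 802.8 · 127.4 / 4.521e+09 = 2.936e-10 m³.
Depth h = V/A = 2.936e-10 / 4.554e-05 = 6.446e-06 m.

value=6.446e-06 m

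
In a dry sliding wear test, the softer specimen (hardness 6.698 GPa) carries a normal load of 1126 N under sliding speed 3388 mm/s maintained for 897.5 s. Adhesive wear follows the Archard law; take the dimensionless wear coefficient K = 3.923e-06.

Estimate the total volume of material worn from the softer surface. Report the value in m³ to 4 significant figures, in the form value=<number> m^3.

Displayed values are rounded, and all working math carries full float precision; rounded just once to four significant figures.
Sliding speed v = 3388 mm/s = 3.388 m/s. Path length L = v·t = 3.388 m/s × 897.5 s = 3041 m.
Hardness H = 6.698 GPa = 6.698e+09 Pa.
Restated in SI base units: W = 1126 N, H = 6.698e+09 Pa, K = 3.923e-06.
By Archard's law, V = K·W·L/H = 3.923e-06 · 1126 · 3041 / 6.698e+09 = 2.005e-09 m³.

value=2.005e-09 m^3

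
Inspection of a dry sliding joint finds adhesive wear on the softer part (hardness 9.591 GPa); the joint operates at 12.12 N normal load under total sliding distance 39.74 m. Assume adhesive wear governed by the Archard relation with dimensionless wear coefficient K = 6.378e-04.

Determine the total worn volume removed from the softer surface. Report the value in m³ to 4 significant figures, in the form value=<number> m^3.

All arithmetic maintains full precision, and intermediate values appear rounded. Rounded just once: four significant figures.
Convert: Hardness H = 9.591 GPa = 9.591e+09 Pa.
As SI base values: W = 12.12 N, H = 9.591e+09 Pa, K = 6.378e-04.
Volume removed: V = K·W·L/H = 6.378e-04 · 12.12 · 39.74 / 9.591e+09 = 3.203e-11 m³.

value=3.203e-11 m^3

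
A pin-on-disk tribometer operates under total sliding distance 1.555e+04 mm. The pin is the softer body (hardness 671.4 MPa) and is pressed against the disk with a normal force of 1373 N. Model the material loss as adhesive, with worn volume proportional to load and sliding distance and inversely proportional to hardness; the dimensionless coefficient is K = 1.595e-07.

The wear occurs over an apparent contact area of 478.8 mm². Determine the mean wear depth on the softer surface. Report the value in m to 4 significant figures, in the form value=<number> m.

value=1.059e-08 m

Shown intermediates are rounded — every step runs at exact precision; one final rounding, at 4 significant figures.
Convert: Distance covered L = 1.555e+04 mm = 15.55 m.
Convert: Hardness H = 671.4 MPa = 6.714e+08 Pa.
Convert: Contact area A = 478.8 mm² = 4.788e-04 m².
Working in SI base units: W = 1373 N, H = 6.714e+08 Pa, K = 1.595e-07.
Wear volume V = K·W·L/H = 1.595e-07 · 1373 · 15.55 / 6.714e+08 = 5.072e-12 m³.
Mean depth h = V/A = 5.072e-12 / 4.788e-04 = 1.059e-08 m.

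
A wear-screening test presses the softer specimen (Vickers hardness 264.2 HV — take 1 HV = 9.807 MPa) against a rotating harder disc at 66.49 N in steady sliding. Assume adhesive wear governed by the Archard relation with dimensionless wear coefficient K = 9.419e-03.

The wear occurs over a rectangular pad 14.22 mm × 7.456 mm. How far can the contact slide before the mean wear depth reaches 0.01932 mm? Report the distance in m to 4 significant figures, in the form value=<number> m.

The intermediates are printed rounded, and each operation carries full precision. Rounded just once: 4 significant figures.
Convert: Hardness H = 264.2 HV × 9.807 MPa/HV = 2591 MPa = 2.591e+09 Pa.
Convert: Pad sides 14.22 mm × 7.456 mm = 0.01422 m × 0.007456 m. Contact area A = 0.01422 m × 0.007456 m = 1.060e-04 m².
Convert: Depth limit h_lim = 0.01932 mm = 1.932e-05 m.
Restated in SI base units: W = 66.49 N, H = 2.591e+09 Pa, K = 9.419e-03.
Volume at the limit: V_lim = h_lim·A = 1.932e-05 · 1.060e-04 = 2.048e-09 m³.
Sliding life L = V_lim·H/(K·W) = 2.048e-09 · 2.591e+09 / (9.419e-03 · 66.49) = 8.475 m.

value=8.475 m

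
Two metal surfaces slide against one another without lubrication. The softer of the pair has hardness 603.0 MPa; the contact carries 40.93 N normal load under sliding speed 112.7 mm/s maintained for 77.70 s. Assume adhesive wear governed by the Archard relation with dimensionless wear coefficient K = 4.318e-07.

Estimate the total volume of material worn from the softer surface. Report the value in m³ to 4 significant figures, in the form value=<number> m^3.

value=2.567e-13 m^3

The intermediates appear rounded — each operation keeps full precision — one last rounding, at 4 significant digits.
Convert: Sliding speed v = 112.7 mm/s = 0.1127 m/s. The distance L = v·t = 0.1127 m/s × 77.70 s = 8.757 m.
Convert: Hardness H = 603.0 MPa = 6.030e+08 Pa.
SI base units throughout: W = 40.93 N, H = 6.030e+08 Pa, K = 4.318e-07.
By Archard's law, V = K·W·L/H = 4.318e-07 · 40.93 · 8.757 / 6.030e+08 = 2.567e-13 m³.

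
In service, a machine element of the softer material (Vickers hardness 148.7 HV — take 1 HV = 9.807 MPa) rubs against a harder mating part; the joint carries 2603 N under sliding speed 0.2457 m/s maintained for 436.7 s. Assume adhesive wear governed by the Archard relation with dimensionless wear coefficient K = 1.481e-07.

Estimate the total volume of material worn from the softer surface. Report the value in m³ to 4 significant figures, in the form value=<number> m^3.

The algebra holds full precision. Intermediates are printed rounded. Rounded once at the end to four significant figures.
Distance covered L = v·t = 0.2457 m/s × 436.7 s = 107.3 m.
Hardness H = 148.7 HV × 9.807 MPa/HV = 1458 MPa = 1.458e+09 Pa.
Collected in SI base units: W = 2603 N, H = 1.458e+09 Pa, K = 1.481e-07.
Wear volume V = K·W·L/H = 1.481e-07 · 2603 · 107.3 / 1.458e+09 = 2.836e-11 m³.

value=2.836e-11 m^3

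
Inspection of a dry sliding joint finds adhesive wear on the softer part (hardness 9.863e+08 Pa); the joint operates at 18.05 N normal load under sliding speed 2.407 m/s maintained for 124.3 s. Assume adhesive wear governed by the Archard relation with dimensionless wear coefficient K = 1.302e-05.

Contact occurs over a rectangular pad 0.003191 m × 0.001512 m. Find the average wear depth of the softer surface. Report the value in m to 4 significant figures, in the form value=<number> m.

Intermediates appear rounded — every step maintains exact precision, and rounded just once: four significant digits.
Convert: Sliding distance L = v·t = 2.407 m/s × 124.3 s = 299.2 m.
Convert: Contact area A = 0.003191 m × 0.001512 m = 4.825e-06 m².
Restated in SI base units: W = 18.05 N, H = 9.863e+08 Pa, K = 1.302e-05.
Volume removed: V = K·W·L/H = 1.302e-05 · 18.05 · 299.2 / 9.863e+08 = 7.129e-11 m³.
Depth h = V/A = 7.129e-11 / 4.825e-06 = 1.478e-05 m.

value=1.478e-05 m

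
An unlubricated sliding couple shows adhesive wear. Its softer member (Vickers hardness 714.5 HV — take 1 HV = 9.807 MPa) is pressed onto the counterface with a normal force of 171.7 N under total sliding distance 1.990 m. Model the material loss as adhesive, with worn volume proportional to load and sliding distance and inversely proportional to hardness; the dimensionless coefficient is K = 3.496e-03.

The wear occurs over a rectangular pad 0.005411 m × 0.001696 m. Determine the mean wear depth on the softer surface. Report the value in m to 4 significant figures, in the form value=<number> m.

value=1.858e-05 m

All arithmetic holds full precision, and intermediate values appear rounded — a lone final rounding: 4 significant digits.
Convert: Hardness H = 714.5 HV × 9.807 MPa/HV = 7007 MPa = 7.007e+09 Pa.
Convert: Contact area A = 0.005411 m × 0.001696 m = 9.177e-06 m².
In SI base units, W = 171.7 N, H = 7.007e+09 Pa, K = 3.496e-03.
Wear volume V = K·W·L/H = 3.496e-03 · 171.7 · 1.990 / 7.007e+09 = 1.705e-10 m³.
Wear depth h = V/A = 1.705e-10 / 9.177e-06 = 1.858e-05 m.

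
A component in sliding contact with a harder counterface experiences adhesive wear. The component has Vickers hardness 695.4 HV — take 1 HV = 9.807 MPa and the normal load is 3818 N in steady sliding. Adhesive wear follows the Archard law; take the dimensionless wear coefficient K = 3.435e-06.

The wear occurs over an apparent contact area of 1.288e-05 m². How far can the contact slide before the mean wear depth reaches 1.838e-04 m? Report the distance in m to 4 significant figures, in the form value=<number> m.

value=1231 m

Intermediate values appear rounded — all arithmetic holds full float precision — rounded once at the end: four significant figures.
Convert: Hardness H = 695.4 HV × 9.807 MPa/HV = 6820 MPa = 6.820e+09 Pa.
Collected in SI base units: W = 3818 N, H = 6.820e+09 Pa, K = 3.435e-06.
Volume at the limit: V_lim = h_lim·A = 1.838e-04 · 1.288e-05 = 2.367e-09 m³.
Sliding life L = V_lim·H/(K·W) = 2.367e-09 · 6.820e+09 / (3.435e-06 · 3818) = 1231 m.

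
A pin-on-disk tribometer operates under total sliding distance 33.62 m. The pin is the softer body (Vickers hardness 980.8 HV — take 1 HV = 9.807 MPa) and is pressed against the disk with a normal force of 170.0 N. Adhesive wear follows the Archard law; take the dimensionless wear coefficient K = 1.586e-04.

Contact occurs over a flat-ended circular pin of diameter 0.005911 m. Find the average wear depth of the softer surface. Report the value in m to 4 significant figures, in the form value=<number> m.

value=3.434e-06 m

Intermediate values appear rounded, and each operation carries full precision; a single final rounding, at four significant digits.
Hardness H = 980.8 HV × 9.807 MPa/HV = 9619 MPa = 9.619e+09 Pa.
Contact area A = π·d²/4 = π·(0.005911 m)²/4 = 2.744e-05 m².
Restated in SI base units: W = 170.0 N, H = 9.619e+09 Pa, K = 1.586e-04.
Apply Archard: V = K·W·L/H = 1.586e-04 · 170.0 · 33.62 / 9.619e+09 = 9.424e-11 m³.
Wear depth h = V/A = 9.424e-11 / 2.744e-05 = 3.434e-06 m.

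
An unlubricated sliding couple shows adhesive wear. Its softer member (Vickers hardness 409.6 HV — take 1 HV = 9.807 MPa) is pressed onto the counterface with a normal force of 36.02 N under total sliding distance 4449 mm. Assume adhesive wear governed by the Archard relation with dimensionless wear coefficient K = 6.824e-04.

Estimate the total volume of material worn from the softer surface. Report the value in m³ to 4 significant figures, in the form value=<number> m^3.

value=2.722e-11 m^3

Intermediates are printed rounded — all arithmetic keeps exact precision — rounded just once, at four significant digits.
Total distance L = 4449 mm = 4.449 m.
Hardness H = 409.6 HV × 9.807 MPa/HV = 4017 MPa = 4.017e+09 Pa.
Restated in SI base units: W = 36.02 N, H = 4.017e+09 Pa, K = 6.824e-04.
Archard relation: V = K·W·L/H = 6.824e-04 · 36.02 · 4.449 / 4.017e+09 = 2.722e-11 m³.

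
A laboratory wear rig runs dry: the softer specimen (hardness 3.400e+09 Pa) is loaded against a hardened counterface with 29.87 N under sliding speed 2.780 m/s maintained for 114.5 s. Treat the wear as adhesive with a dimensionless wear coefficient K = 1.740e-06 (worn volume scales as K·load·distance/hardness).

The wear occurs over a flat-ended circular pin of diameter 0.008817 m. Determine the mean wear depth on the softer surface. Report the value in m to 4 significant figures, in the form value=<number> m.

All working math maintains exact precision. Intermediate values are printed rounded; a single final rounding, at four significant figures.
Distance L = v·t = 2.780 m/s × 114.5 s = 318.3 m.
Contact area A = π·d²/4 = π·(0.008817 m)²/4 = 6.106e-05 m².
As SI base values: W = 29.87 N, H = 3.400e+09 Pa, K = 1.740e-06.
Archard volume V = K·W·L/H = 1.740e-06 · 29.87 · 318.3 / 3.400e+09 = 4.866e-12 m³.
Average depth h = V/A = 4.866e-12 / 6.106e-05 = 7.969e-08 m.

value=7.969e-08 m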